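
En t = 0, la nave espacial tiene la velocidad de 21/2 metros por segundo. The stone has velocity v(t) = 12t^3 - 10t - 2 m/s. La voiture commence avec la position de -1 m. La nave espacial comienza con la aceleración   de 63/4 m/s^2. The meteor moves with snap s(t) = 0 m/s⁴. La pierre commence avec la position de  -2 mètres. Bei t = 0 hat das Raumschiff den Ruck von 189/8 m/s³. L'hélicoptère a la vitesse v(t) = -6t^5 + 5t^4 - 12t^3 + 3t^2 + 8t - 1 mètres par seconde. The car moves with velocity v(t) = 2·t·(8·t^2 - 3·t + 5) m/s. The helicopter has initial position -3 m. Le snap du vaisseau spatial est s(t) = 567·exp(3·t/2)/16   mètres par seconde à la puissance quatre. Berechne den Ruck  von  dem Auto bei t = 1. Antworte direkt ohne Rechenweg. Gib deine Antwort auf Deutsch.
j(1) = 84.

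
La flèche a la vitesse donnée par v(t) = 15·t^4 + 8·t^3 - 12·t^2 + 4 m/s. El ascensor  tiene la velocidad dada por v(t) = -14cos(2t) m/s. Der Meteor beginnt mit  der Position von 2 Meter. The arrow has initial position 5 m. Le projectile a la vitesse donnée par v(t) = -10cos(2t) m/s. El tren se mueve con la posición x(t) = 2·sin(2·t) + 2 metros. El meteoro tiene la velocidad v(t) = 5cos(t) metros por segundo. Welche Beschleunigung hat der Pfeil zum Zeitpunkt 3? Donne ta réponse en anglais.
To solve this, we need to take 1 derivative of our velocity equation v(t) = 15·t^4 + 8·t^3 - 12·t^2 + 4. Taking d/dt of v(t), we find a(t) = 60·t^3 + 24·t^2 - 24·t. Using a(t) = 60·t^3 + 24·t^2 - 24·t and substituting t = 3, we find a = 1764.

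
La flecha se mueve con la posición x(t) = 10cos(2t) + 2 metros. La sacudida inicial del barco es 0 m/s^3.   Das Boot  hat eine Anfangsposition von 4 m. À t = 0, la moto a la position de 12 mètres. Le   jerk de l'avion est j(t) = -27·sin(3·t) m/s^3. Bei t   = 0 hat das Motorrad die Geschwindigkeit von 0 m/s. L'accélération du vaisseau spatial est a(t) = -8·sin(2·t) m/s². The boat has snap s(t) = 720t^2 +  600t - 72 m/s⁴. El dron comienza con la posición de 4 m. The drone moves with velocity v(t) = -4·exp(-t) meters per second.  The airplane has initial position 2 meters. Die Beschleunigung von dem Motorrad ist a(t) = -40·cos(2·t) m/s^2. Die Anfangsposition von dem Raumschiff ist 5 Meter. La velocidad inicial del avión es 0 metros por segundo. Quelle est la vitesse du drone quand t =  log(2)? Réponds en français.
De l'équation de la vitesse v(t) = -4·exp(-t), nous substituons t = log(2) pour obtenir v = -2.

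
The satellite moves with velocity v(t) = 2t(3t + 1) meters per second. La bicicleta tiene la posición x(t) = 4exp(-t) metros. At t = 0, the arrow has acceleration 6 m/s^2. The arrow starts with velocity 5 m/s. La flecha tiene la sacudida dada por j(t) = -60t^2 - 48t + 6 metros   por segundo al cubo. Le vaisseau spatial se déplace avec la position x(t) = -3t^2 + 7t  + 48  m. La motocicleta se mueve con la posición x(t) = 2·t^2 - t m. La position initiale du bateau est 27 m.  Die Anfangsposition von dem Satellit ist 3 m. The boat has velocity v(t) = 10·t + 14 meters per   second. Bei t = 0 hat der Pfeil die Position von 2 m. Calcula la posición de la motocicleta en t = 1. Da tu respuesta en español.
De la ecuación de la posición x(t) = 2·t^2 - t, sustituimos t = 1 para obtener x = 1.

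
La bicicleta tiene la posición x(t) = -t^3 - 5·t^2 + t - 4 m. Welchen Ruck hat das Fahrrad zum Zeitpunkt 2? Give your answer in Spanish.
Debemos derivar nuestra ecuación de la posición x(t) = -t^3 - 5·t^2 + t - 4 3 veces. La derivada de la posición da la velocidad: v(t) = -3·t^2 - 10·t + 1. Tomando d/dt de v(t), encontramos a(t) = -6·t - 10. Tomando d/dt de a(t), encontramos j(t) = -6. De la ecuación de la sacudida j(t) = -6, sustituimos t = 2 para obtener j = -6.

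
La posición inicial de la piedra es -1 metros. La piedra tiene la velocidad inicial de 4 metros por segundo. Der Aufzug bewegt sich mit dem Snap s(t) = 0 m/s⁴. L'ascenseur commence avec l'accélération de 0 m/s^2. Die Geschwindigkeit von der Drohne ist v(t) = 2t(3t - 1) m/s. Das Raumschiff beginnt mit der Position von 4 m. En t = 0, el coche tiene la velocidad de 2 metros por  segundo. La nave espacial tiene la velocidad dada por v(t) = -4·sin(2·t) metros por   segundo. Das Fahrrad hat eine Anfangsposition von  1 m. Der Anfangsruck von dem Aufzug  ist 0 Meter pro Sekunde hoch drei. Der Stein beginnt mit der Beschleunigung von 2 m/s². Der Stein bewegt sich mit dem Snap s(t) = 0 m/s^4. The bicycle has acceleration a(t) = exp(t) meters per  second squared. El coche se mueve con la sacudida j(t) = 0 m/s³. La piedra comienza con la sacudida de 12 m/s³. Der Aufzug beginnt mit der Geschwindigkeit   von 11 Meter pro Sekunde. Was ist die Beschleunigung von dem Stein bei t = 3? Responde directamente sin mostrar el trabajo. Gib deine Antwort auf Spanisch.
La respuesta es 38.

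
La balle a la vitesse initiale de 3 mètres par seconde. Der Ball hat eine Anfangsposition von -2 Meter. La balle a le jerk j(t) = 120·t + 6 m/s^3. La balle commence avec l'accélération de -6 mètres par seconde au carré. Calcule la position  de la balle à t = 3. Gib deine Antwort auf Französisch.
Nous devons trouver la primitive de notre équation du jerk j(t) = 120·t + 6 3 fois. En intégrant le jerk et en utilisant la condition initiale a(0) = -6, nous obtenons a(t) = 60·t^2 + 6·t - 6. L'intégrale de l'accélération, avec v(0) = 3, donne la vitesse: v(t) = 20·t^3 + 3·t^2 - 6·t + 3. En intégrant la vitesse et en utilisant la condition initiale x(0) = -2, nous obtenons x(t) = 5·t^4 + t^3 - 3·t^2 + 3·t - 2. En utilisant x(t) = 5·t^4 + t^3 - 3·t^2 + 3·t - 2 et en substituant t = 3, nous trouvons x = 412.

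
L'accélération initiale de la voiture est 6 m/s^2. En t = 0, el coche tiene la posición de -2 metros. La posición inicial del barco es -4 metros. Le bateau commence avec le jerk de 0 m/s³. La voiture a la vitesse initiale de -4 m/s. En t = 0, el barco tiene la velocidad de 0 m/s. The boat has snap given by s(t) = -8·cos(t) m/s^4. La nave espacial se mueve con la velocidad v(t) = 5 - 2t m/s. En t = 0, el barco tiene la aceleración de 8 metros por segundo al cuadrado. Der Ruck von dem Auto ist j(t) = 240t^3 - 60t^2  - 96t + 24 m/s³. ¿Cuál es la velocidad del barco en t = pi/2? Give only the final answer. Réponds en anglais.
At t = pi/2, v = 8.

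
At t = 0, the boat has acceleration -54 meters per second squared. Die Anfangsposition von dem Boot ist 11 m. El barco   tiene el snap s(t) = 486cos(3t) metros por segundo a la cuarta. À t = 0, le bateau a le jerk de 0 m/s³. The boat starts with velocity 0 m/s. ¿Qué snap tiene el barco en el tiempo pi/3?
Tenemos el snap s(t) = 486·cos(3·t). Sustituyendo t = pi/3: s(pi/3) = -486.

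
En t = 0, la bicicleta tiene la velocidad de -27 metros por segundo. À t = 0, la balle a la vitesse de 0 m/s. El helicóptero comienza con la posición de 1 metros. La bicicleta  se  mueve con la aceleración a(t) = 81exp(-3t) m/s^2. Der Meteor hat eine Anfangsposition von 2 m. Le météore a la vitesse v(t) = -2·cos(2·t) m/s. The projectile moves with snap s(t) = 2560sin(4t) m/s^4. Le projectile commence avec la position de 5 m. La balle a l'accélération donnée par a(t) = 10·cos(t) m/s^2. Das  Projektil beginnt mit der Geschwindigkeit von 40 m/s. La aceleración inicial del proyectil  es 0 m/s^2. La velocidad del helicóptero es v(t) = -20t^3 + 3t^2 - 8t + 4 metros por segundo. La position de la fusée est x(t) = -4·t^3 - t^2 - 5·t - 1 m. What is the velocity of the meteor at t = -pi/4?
We have velocity v(t) = -2·cos(2·t). Substituting t = -pi/4: v(-pi/4) = 0.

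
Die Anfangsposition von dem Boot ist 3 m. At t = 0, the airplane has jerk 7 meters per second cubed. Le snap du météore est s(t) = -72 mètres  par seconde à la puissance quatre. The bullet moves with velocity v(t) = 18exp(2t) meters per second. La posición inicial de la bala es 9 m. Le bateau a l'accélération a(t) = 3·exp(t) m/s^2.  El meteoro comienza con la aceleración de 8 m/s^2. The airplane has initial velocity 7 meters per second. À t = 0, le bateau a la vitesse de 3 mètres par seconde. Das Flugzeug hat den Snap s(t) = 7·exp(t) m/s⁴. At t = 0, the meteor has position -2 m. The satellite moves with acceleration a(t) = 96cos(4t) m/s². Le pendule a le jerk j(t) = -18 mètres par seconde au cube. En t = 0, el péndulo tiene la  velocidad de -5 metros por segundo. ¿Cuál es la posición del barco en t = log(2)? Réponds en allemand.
Ausgehend von der Beschleunigung a(t) = 3·exp(t), nehmen wir 2 Stammfunktionen. Die Stammfunktion von der Beschleunigung ist die Geschwindigkeit. Mit v(0) = 3 erhalten wir v(t) = 3·exp(t). Durch Integration von der Geschwindigkeit und Verwendung der Anfangsbedingung x(0) = 3, erhalten wir x(t) = 3·exp(t). Wir haben die Position x(t) = 3·exp(t). Durch Einsetzen von t = log(2): x(log(2)) = 6.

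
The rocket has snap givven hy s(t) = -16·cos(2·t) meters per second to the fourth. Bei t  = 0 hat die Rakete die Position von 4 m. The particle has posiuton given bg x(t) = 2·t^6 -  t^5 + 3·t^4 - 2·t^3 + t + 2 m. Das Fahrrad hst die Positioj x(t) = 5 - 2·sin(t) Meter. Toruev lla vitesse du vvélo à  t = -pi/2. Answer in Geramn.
Wir müssen unsere Gleichung für die Position x(t) = 5 - 2·sin(t) 1-mal ableiten. Mit d/dt von x(t) finden wir v(t) = -2·cos(t). Mit v(t) = -2·cos(t) und Einsetzen von t = -pi/2, finden wir v = 0.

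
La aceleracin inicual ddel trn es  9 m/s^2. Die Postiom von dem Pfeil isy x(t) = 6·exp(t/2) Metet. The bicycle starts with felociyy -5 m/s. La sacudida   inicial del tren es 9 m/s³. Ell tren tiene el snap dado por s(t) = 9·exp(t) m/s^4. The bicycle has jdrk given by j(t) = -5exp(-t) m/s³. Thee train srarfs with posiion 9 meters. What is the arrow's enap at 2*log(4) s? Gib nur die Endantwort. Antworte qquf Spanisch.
s(2*log(4)) = 3/2.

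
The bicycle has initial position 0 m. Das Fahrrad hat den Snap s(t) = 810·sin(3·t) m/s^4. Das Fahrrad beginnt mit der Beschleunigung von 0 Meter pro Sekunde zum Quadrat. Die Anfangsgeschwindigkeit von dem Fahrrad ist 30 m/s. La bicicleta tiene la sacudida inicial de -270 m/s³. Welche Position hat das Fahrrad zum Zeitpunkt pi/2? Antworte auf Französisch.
En partant du snap s(t) = 810·sin(3·t), nous prenons 4 primitives. En prenant ∫s(t)dt et en appliquant j(0) = -270, nous trouvons j(t) = -270·cos(3·t). En intégrant le jerk et en utilisant la condition initiale a(0) = 0, nous obtenons a(t) = -90·sin(3·t). En intégrant l'accélération et en utilisant la condition initiale v(0) = 30, nous obtenons v(t) = 30·cos(3·t). En prenant ∫v(t)dt et en appliquant x(0) = 0, nous trouvons x(t) = 10·sin(3·t). De l'équation de la position x(t) = 10·sin(3·t), nous substituons t = pi/2 pour obtenir x = -10.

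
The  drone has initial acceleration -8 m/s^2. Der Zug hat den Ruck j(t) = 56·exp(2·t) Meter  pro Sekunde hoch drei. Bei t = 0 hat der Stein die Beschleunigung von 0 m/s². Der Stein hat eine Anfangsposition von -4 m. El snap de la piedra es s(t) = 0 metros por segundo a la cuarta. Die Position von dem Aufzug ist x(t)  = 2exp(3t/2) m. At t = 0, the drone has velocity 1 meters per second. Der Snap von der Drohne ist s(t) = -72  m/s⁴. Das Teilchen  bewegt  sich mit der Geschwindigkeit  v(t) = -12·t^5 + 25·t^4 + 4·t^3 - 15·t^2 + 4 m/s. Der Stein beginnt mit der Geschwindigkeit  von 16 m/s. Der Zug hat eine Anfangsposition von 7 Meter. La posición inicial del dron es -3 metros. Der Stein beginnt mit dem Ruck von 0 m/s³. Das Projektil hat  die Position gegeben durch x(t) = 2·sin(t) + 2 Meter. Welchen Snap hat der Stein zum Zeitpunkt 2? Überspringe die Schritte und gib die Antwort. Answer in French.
s(2) = 0.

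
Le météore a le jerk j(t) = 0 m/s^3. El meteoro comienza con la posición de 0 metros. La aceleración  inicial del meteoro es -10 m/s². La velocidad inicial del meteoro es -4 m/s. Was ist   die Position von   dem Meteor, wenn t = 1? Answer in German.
Wir müssen unsere Gleichung für den Ruck j(t) = 0 3-mal integrieren. Das Integral von dem Ruck, mit a(0) = -10, ergibt die Beschleunigung: a(t) = -10. Mit ∫a(t)dt und Anwendung von v(0) = -4, finden wir v(t) = -10·t - 4. Durch Integration von der Geschwindigkeit und Verwendung der Anfangsbedingung x(0) = 0, erhalten wir x(t) = -5·t^2 - 4·t. Aus der Gleichung für die Position x(t) = -5·t^2 - 4·t, setzen wir t = 1 ein und erhalten x = -9.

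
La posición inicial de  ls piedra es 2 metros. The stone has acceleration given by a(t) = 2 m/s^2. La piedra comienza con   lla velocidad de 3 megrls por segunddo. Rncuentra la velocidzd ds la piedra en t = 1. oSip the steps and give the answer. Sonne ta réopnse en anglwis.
The answer is 5.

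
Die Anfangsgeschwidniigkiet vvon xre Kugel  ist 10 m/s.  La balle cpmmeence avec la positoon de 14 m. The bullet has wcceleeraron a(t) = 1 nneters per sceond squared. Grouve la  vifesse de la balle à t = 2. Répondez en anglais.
To find the answer, we compute 1 antiderivative of a(t) = 1. Taking ∫a(t)dt and applying v(0) = 10, we find v(t) = t + 10. From the given velocity equation v(t) = t + 10, we substitute t = 2 to get v = 12.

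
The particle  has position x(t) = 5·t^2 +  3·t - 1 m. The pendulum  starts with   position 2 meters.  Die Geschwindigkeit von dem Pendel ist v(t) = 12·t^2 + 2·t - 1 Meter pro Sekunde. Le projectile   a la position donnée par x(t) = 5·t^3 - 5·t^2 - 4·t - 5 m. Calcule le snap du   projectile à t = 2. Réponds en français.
Pour résoudre ceci, nous devons prendre 4 dérivées de notre équation de la position x(t) = 5·t^3 - 5·t^2 - 4·t - 5. En prenant d/dt de x(t), nous trouvons v(t) = 15·t^2 - 10·t - 4. La dérivée de la vitesse donne l'accélération: a(t) = 30·t - 10. En dérivant l'accélération, nous obtenons le jerk: j(t) = 30. En prenant d/dt de j(t), nous trouvons s(t) = 0. Nous avons le snap s(t) = 0. En substituant t = 2: s(2) = 0.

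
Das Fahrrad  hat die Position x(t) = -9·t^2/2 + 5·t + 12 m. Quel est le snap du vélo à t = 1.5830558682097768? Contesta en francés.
En partant de la position x(t) = -9·t^2/2 + 5·t + 12, nous prenons 4 dérivées. La dérivée de la position donne la vitesse: v(t) = 5 - 9·t. La dérivée de la vitesse donne l'accélération: a(t) = -9. En prenant d/dt de a(t), nous trouvons j(t) = 0. La dérivée du jerk donne le snap: s(t) = 0. Nous avons le snap s(t) = 0. En substituant t = 1.5830558682097768: s(1.5830558682097768) = 0.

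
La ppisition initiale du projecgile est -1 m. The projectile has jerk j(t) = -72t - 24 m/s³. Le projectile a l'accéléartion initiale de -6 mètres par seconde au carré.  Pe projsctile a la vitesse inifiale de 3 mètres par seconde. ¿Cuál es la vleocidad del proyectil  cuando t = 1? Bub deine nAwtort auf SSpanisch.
Para resolver esto, necesitamos tomar 2 integrales de nuestra ecuación de la sacudida j(t) = -72·t - 24. Integrando la sacudida y usando la condición inicial a(0) = -6, obtenemos a(t) = -36·t^2 - 24·t - 6. La integral de la aceleración, con v(0) = 3, da la velocidad: v(t) = -12·t^3 - 12·t^2 - 6·t + 3. Tenemos la velocidad v(t) = -12·t^3 - 12·t^2 - 6·t + 3. Sustituyendo t = 1: v(1) = -27.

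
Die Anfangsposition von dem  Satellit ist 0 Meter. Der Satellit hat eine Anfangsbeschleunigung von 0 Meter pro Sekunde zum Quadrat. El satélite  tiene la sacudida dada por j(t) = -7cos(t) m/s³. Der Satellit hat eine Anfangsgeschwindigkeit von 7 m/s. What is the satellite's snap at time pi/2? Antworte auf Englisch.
To solve this, we need to take 1 derivative of our jerk equation j(t) = -7·cos(t). Taking d/dt of j(t), we find s(t) = 7·sin(t). We have snap s(t) = 7·sin(t). Substituting t = pi/2: s(pi/2) = 7.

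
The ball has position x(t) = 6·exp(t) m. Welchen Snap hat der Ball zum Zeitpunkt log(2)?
Wir müssen unsere Gleichung für die Position x(t) = 6·exp(t) 4-mal ableiten. Mit d/dt von x(t) finden wir v(t) = 6·exp(t). Die Ableitung von der Geschwindigkeit ergibt die Beschleunigung: a(t) = 6·exp(t). Die Ableitung von der Beschleunigung ergibt den Ruck: j(t) = 6·exp(t). Mit d/dt von j(t) finden wir s(t) = 6·exp(t). Aus der Gleichung für den Snap s(t) = 6·exp(t), setzen wir t = log(2) ein und erhalten s = 12.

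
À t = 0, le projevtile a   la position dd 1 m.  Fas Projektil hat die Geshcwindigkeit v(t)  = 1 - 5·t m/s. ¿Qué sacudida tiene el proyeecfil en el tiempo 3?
Partiendo de la velocidad v(t) = 1 - 5·t, tomamos 2 derivadas. Tomando d/dt de v(t), encontramos a(t) = -5. Tomando d/dt de a(t), encontramos j(t) = 0. Tenemos la sacudida j(t) = 0. Sustituyendo t = 3: j(3) = 0.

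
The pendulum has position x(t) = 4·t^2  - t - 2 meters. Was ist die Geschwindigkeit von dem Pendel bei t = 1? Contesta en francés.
Pour résoudre ceci, nous devons prendre 1 dérivée de notre équation de la position x(t) = 4·t^2 - t - 2. En dérivant la position, nous obtenons la vitesse: v(t) = 8·t - 1. De l'équation de la vitesse v(t) = 8·t - 1, nous substituons t = 1 pour obtenir v = 7.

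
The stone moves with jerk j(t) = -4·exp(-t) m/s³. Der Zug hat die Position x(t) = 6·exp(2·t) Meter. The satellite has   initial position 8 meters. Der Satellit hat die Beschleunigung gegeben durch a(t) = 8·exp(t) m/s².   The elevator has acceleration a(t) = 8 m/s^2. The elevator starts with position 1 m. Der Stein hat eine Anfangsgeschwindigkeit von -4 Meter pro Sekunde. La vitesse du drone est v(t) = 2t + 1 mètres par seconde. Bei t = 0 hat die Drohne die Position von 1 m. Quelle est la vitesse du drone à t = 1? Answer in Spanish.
Usando v(t) = 2·t + 1 y sustituyendo t = 1, encontramos v = 3.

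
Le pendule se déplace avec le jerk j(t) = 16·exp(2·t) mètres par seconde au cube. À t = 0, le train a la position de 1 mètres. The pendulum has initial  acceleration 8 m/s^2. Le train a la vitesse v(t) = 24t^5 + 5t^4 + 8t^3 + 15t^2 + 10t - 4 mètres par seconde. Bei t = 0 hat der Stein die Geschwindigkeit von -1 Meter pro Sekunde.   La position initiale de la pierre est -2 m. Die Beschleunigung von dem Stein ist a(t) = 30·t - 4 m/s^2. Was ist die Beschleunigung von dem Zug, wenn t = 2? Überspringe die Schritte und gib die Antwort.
a(2) = 2246.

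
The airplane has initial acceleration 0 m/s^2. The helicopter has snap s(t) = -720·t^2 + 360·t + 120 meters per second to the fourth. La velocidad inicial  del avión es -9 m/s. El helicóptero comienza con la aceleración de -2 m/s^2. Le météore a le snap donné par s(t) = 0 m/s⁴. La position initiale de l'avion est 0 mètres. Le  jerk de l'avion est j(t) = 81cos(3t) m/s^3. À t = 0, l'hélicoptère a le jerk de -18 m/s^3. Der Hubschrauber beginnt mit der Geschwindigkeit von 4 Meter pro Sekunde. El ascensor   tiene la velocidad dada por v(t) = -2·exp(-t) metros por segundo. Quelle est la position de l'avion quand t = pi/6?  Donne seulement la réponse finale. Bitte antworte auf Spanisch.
En t = pi/6, x = -3.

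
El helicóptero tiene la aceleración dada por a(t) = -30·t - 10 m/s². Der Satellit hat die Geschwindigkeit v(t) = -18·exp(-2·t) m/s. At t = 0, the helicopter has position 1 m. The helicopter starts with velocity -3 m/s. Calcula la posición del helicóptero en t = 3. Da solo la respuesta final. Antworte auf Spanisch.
x(3) = -188.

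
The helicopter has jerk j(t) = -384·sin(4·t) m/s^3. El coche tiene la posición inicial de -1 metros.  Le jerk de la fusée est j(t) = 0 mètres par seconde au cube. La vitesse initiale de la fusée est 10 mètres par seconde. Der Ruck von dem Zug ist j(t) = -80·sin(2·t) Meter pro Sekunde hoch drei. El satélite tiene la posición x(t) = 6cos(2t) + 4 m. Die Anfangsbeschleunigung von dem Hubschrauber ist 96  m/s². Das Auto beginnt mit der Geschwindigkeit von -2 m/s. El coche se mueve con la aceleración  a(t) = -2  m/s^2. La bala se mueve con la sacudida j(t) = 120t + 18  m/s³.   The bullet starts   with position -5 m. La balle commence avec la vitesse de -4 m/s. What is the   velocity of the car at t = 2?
We need to integrate our acceleration equation a(t) = -2 1 time. The integral of acceleration, with v(0) = -2, gives velocity: v(t) = -2·t - 2. Using v(t) = -2·t - 2 and substituting t = 2, we find v = -6.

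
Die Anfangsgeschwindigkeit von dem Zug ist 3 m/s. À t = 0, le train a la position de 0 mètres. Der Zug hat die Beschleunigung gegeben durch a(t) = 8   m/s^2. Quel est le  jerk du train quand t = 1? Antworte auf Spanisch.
Debemos derivar nuestra ecuación de la aceleración a(t) = 8 1 vez. La derivada de la aceleración da la sacudida: j(t) = 0. De la ecuación de la sacudida j(t) = 0, sustituimos t = 1 para obtener j = 0.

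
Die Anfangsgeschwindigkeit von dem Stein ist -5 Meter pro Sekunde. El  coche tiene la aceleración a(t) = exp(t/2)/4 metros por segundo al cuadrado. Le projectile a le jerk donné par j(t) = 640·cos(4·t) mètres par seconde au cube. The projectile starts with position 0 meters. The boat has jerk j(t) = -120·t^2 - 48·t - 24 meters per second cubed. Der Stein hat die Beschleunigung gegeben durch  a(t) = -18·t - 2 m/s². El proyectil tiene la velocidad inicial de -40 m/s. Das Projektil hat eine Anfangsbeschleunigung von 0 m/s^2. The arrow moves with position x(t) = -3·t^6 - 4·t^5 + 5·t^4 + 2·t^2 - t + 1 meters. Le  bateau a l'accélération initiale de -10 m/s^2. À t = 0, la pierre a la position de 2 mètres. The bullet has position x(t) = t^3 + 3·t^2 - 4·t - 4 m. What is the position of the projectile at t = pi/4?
We need to integrate our jerk equation j(t) = 640·cos(4·t) 3 times. Taking ∫j(t)dt and applying a(0) = 0, we find a(t) = 160·sin(4·t). Taking ∫a(t)dt and applying v(0) = -40, we find v(t) = -40·cos(4·t). The integral of velocity is position. Using x(0) = 0, we get x(t) = -10·sin(4·t). From the given position equation x(t) = -10·sin(4·t), we substitute t = pi/4 to get x = 0.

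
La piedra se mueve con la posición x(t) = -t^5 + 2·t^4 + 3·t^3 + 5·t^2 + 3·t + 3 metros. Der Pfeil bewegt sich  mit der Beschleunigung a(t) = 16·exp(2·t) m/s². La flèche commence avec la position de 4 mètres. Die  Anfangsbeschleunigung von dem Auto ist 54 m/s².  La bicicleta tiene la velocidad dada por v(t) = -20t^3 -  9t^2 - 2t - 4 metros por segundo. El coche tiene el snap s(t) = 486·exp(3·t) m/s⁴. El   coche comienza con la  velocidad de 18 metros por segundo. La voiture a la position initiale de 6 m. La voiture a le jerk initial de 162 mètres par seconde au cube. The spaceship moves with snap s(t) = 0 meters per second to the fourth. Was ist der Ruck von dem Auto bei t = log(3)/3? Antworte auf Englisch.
To solve this, we need to take 1 antiderivative of our snap equation s(t) = 486·exp(3·t). Finding the antiderivative of s(t) and using j(0) = 162: j(t) = 162·exp(3·t). We have jerk j(t) = 162·exp(3·t). Substituting t = log(3)/3: j(log(3)/3) = 486.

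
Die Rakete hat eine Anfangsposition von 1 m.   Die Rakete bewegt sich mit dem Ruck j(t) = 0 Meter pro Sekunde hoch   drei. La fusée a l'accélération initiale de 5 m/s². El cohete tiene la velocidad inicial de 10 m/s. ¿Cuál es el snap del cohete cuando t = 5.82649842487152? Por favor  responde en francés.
Nous devons dériver notre équation du jerk j(t) = 0 1 fois. En prenant d/dt de j(t), nous trouvons s(t) = 0. Nous avons le snap s(t) = 0. En substituant t = 5.82649842487152: s(5.82649842487152) = 0.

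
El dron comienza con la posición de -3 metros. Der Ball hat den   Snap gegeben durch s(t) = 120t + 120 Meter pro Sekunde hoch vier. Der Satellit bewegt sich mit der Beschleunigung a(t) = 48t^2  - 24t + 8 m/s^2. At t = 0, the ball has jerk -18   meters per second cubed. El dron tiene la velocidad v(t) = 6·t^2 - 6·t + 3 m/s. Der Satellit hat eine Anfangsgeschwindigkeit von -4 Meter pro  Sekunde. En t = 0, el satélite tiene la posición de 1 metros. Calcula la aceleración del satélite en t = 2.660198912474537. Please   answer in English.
Using a(t) = 48·t^2 - 24·t + 8 and substituting t = 2.660198912474537, we find a = 283.834822289285.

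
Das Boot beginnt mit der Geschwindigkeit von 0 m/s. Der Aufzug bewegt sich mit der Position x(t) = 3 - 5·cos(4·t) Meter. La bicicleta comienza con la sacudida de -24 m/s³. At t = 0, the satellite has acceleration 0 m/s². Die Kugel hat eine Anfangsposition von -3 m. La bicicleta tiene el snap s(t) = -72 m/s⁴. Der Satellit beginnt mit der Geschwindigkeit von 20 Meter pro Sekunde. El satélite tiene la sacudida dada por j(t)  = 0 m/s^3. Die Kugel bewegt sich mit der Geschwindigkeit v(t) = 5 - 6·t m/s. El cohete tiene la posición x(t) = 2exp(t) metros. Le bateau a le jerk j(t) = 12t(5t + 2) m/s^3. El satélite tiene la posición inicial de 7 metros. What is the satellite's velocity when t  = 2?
We need to integrate our jerk equation j(t) = 0 2 times. Finding the integral of j(t) and using a(0) = 0: a(t) = 0. The integral of acceleration, with v(0) = 20, gives velocity: v(t) = 20. Using v(t) = 20 and substituting t = 2, we find v = 20.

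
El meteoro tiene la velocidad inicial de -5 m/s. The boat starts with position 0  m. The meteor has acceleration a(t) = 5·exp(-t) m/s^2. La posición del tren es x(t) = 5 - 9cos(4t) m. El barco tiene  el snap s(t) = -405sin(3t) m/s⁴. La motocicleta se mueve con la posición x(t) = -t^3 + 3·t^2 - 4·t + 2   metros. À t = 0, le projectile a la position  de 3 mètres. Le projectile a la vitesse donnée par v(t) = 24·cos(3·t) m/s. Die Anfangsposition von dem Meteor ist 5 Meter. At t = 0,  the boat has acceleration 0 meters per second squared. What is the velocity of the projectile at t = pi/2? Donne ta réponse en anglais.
From the given velocity equation v(t) = 24·cos(3·t), we substitute t = pi/2 to get v = 0.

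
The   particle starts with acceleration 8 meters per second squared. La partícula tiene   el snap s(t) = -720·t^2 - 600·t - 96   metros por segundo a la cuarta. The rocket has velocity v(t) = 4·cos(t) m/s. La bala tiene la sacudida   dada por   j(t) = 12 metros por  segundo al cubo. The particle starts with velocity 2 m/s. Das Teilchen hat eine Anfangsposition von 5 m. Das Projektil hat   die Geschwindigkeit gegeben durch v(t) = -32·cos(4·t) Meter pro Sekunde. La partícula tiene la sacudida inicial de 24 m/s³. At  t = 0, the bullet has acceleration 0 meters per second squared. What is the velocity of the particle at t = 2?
To solve this, we need to take 3 antiderivatives of our snap equation s(t) = -720·t^2 - 600·t - 96. Finding the integral of s(t) and using j(0) = 24: j(t) = -240·t^3 - 300·t^2 - 96·t + 24. The antiderivative of jerk is acceleration. Using a(0) = 8, we get a(t) = -60·t^4 - 100·t^3 - 48·t^2 + 24·t + 8. Integrating acceleration and using the initial condition v(0) = 2, we get v(t) = -12·t^5 - 25·t^4 - 16·t^3 + 12·t^2 + 8·t + 2. From the given velocity equation v(t) = -12·t^5 - 25·t^4 - 16·t^3 + 12·t^2 + 8·t + 2, we substitute t = 2 to get v = -846.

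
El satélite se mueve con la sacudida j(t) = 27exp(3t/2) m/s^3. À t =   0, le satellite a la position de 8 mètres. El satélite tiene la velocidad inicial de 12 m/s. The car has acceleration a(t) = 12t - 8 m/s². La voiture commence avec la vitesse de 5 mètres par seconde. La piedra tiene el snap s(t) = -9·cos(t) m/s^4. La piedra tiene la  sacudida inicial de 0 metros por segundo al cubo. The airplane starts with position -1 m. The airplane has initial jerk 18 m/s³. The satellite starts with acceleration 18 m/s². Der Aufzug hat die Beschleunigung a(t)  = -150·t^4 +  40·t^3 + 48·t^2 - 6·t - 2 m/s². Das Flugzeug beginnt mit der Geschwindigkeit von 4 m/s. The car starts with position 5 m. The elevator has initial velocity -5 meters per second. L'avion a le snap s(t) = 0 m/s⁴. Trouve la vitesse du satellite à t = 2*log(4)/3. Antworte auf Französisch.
Nous devons trouver la primitive de notre équation du jerk j(t) = 27·exp(3·t/2) 2 fois. En intégrant le jerk et en utilisant la condition initiale a(0) = 18, nous obtenons a(t) = 18·exp(3·t/2). En prenant ∫a(t)dt et en appliquant v(0) = 12, nous trouvons v(t) = 12·exp(3·t/2). Nous avons la vitesse v(t) = 12·exp(3·t/2). En substituant t = 2*log(4)/3: v(2*log(4)/3) = 48.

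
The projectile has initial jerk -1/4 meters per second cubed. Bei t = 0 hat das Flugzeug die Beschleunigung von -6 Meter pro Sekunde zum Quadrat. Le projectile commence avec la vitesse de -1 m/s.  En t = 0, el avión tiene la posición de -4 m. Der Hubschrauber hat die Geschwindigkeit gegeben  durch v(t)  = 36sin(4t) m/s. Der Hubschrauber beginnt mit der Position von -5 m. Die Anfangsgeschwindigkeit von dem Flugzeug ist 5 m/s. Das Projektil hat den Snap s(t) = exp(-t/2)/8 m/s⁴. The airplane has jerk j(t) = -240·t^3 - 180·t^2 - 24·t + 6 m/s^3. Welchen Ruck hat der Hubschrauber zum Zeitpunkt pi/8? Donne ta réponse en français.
Pour résoudre ceci, nous devons prendre 2 dérivées de notre équation de la vitesse v(t) = 36·sin(4·t). En dérivant la vitesse, nous obtenons l'accélération: a(t) = 144·cos(4·t). En dérivant l'accélération, nous obtenons le jerk: j(t) = -576·sin(4·t). En utilisant j(t) = -576·sin(4·t) et en substituant t = pi/8, nous trouvons j = -576.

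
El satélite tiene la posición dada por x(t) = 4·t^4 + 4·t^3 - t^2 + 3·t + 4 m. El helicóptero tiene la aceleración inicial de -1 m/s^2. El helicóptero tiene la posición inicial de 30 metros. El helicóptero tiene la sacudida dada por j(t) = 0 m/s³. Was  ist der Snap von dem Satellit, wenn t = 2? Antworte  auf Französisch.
En partant de la position x(t) = 4·t^4 + 4·t^3 - t^2 + 3·t + 4, nous prenons 4 dérivées. En dérivant la position, nous obtenons la vitesse: v(t) = 16·t^3 + 12·t^2 - 2·t + 3. En prenant d/dt de v(t), nous trouvons a(t) = 48·t^2 + 24·t - 2. La dérivée de l'accélération donne le jerk: j(t) = 96·t + 24. En prenant d/dt de j(t), nous trouvons s(t) = 96. Nous avons le snap s(t) = 96. En substituant t = 2: s(2) = 96.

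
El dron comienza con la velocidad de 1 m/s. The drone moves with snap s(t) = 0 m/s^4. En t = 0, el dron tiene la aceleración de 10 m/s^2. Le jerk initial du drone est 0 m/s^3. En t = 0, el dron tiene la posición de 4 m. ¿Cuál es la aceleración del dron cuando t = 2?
Partiendo del snap s(t) = 0, tomamos 2 integrales. Integrando el snap y usando la condición inicial j(0) = 0, obtenemos j(t) = 0. Tomando ∫j(t)dt y aplicando a(0) = 10, encontramos a(t) = 10. Tenemos la aceleración a(t) = 10. Sustituyendo t = 2: a(2) = 10.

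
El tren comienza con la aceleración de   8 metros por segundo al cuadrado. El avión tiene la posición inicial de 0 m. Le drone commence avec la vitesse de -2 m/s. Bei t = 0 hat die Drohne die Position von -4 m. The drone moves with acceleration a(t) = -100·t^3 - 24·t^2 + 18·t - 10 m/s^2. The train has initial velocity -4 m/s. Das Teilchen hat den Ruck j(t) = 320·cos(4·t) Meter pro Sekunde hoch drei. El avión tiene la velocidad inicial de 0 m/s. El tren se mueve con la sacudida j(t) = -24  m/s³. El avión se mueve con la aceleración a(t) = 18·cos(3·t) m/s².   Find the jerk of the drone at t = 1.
We must differentiate our acceleration equation a(t) = -100·t^3 - 24·t^2 + 18·t - 10 1 time. Differentiating acceleration, we get jerk: j(t) = -300·t^2 - 48·t + 18. We have jerk j(t) = -300·t^2 - 48·t + 18. Substituting t = 1: j(1) = -330.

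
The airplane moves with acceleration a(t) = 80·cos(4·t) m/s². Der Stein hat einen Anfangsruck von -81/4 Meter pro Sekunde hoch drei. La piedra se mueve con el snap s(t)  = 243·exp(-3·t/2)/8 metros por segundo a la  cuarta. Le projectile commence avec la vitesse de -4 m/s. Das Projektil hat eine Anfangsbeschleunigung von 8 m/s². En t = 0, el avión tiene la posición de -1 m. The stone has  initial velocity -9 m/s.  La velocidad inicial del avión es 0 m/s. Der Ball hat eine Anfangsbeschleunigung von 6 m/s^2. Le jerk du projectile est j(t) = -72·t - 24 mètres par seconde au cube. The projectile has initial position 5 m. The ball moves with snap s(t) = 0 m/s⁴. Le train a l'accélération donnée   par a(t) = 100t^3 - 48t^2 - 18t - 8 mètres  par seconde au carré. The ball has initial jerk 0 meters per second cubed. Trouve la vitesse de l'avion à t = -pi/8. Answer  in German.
Ausgehend von der Beschleunigung a(t) = 80·cos(4·t), nehmen wir 1 Integral. Durch Integration von der Beschleunigung und Verwendung der Anfangsbedingung v(0) = 0, erhalten wir v(t) = 20·sin(4·t). Mit v(t) = 20·sin(4·t) und Einsetzen von t = -pi/8, finden wir v = -20.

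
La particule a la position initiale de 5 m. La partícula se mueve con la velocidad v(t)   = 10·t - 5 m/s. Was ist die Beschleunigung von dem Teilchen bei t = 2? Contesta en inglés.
Starting from velocity v(t) = 10·t - 5, we take 1 derivative. Taking d/dt of v(t), we find a(t) = 10. We have acceleration a(t) = 10. Substituting t = 2: a(2) = 10.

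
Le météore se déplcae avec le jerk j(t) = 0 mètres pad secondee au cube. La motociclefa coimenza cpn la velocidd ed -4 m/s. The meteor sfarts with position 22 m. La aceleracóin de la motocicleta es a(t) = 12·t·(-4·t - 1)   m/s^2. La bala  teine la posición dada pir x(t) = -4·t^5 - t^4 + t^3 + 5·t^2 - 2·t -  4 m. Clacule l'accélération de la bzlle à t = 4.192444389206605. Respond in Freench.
Nous devons dériver notre équation de la position x(t) = -4·t^5 - t^4 + t^3 + 5·t^2 - 2·t - 4 2 fois. La dérivée de la position donne la vitesse: v(t) = -20·t^4 - 4·t^3 + 3·t^2 + 10·t - 2. En dérivant la vitesse, nous obtenons l'accélération: a(t) = -80·t^3 - 12·t^2 + 6·t + 10. En utilisant a(t) = -80·t^3 - 12·t^2 + 6·t + 10 et en substituant t = 4.192444389206605, nous trouvons a = -6070.87448873509.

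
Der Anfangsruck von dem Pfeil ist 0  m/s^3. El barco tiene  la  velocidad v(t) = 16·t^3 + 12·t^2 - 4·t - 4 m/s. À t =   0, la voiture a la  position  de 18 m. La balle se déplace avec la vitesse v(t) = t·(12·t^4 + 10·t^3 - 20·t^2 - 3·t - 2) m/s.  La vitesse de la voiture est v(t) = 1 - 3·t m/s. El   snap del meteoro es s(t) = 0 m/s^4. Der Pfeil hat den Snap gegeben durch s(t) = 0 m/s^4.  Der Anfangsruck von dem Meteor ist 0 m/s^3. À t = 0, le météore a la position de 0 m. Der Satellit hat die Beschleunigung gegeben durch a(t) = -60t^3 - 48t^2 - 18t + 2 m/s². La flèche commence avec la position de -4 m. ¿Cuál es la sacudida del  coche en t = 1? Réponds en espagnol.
Partiendo de la velocidad v(t) = 1 - 3·t, tomamos 2 derivadas. Tomando d/dt de v(t), encontramos a(t) = -3. Tomando d/dt de a(t), encontramos j(t) = 0. Usando j(t) = 0 y sustituyendo t = 1, encontramos j = 0.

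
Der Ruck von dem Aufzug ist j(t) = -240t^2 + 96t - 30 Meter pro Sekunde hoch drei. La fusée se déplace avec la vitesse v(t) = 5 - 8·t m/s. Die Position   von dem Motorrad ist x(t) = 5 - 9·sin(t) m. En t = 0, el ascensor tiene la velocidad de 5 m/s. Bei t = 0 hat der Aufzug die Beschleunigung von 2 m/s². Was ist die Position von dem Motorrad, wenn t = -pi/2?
Mit x(t) = 5 - 9·sin(t) und Einsetzen von t = -pi/2, finden wir x = 14.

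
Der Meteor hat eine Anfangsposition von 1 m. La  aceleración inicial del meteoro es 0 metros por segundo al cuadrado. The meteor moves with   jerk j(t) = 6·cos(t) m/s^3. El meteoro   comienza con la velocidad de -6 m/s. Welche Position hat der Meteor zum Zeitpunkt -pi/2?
Um dies zu lösen, müssen wir 3 Stammfunktionen unserer Gleichung für den Ruck j(t) = 6·cos(t) finden. Durch Integration von dem Ruck und Verwendung der Anfangsbedingung a(0) = 0, erhalten wir a(t) = 6·sin(t). Das Integral von der Beschleunigung, mit v(0) = -6, ergibt die Geschwindigkeit: v(t) = -6·cos(t). Mit ∫v(t)dt und Anwendung von x(0) = 1, finden wir x(t) = 1 - 6·sin(t). Aus der Gleichung für die Position x(t) = 1 - 6·sin(t), setzen wir t = -pi/2 ein und erhalten x = 7.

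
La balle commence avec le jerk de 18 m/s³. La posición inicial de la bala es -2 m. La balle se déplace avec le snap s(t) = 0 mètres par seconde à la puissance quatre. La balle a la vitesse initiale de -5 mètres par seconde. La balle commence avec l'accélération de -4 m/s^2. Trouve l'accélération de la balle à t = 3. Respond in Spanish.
Para resolver esto, necesitamos tomar 2 integrales de nuestra ecuación del snap s(t) = 0. La integral del snap, con j(0) = 18, da la sacudida: j(t) = 18. La integral de la sacudida es la aceleración. Usando a(0) = -4, obtenemos a(t) = 18·t - 4. Usando a(t) = 18·t - 4 y sustituyendo t = 3, encontramos a = 50.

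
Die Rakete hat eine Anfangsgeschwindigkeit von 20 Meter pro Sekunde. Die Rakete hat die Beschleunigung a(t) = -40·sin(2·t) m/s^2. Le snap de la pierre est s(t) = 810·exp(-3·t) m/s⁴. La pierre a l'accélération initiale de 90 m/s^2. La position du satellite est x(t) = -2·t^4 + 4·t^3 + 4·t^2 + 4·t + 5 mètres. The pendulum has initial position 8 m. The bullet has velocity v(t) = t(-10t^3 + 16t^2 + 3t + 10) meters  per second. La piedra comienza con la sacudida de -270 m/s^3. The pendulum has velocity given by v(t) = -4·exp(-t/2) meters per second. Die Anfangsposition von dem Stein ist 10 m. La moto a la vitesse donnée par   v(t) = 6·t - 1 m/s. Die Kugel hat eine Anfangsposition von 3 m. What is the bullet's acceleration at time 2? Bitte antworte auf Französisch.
Pour résoudre ceci, nous devons prendre 1 dérivée de notre équation de la vitesse v(t) = t·(-10·t^3 + 16·t^2 + 3·t + 10). En dérivant la vitesse, nous obtenons l'accélération: a(t) = -10·t^3 + 16·t^2 + t·(-30·t^2 + 32·t + 3) + 3·t + 10. Nous avons l'accélération a(t) = -10·t^3 + 16·t^2 + t·(-30·t^2 + 32·t + 3) + 3·t + 10. En substituant t = 2: a(2) = -106.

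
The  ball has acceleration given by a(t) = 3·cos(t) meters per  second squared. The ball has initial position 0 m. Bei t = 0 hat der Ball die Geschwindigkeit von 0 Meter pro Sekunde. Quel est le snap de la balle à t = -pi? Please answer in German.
Wir müssen unsere Gleichung für die Beschleunigung a(t) = 3·cos(t) 2-mal ableiten. Durch Ableiten von der Beschleunigung erhalten wir den Ruck: j(t) = -3·sin(t). Die Ableitung von dem Ruck ergibt den Snap: s(t) = -3·cos(t). Aus der Gleichung für den Snap s(t) = -3·cos(t), setzen wir t = -pi ein und erhalten s = 3.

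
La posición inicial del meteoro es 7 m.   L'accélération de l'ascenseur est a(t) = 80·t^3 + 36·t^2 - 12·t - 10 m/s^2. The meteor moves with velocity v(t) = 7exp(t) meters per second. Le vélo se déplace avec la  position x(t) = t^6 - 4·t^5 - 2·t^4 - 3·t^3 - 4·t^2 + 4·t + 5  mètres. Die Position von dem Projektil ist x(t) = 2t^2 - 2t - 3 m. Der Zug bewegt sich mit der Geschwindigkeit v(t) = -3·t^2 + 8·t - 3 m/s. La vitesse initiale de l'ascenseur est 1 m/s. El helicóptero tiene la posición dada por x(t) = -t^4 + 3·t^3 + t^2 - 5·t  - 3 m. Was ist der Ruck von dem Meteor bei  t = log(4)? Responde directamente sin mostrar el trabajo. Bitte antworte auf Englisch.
The answer is 28.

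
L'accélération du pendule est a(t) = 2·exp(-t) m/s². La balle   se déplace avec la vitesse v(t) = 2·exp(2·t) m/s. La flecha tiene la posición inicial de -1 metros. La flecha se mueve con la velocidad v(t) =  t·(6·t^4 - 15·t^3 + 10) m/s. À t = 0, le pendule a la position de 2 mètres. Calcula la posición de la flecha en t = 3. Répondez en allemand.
Um dies zu lösen, müssen wir 1 Integral unserer Gleichung für die Geschwindigkeit v(t) = t·(6·t^4 - 15·t^3 + 10) finden. Durch Integration von der Geschwindigkeit und Verwendung der Anfangsbedingung x(0) = -1, erhalten wir x(t) = t^6 - 3·t^5 + 5·t^2 - 1. Wir haben die Position x(t) = t^6 - 3·t^5 + 5·t^2 - 1. Durch Einsetzen von t = 3: x(3) = 44.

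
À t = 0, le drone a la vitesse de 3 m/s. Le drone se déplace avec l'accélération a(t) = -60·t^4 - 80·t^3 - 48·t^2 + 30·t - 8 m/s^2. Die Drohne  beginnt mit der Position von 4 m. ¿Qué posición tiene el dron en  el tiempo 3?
Partiendo de la aceleración a(t) = -60·t^4 - 80·t^3 - 48·t^2 + 30·t - 8, tomamos 2 integrales. Tomando ∫a(t)dt y aplicando v(0) = 3, encontramos v(t) = -12·t^5 - 20·t^4 - 16·t^3 + 15·t^2 - 8·t + 3. La integral de la velocidad, con x(0) = 4, da la posición: x(t) = -2·t^6 - 4·t^5 - 4·t^4 + 5·t^3 - 4·t^2 + 3·t + 4. Usando x(t) = -2·t^6 - 4·t^5 - 4·t^4 + 5·t^3 - 4·t^2 + 3·t + 4 y sustituyendo t = 3, encontramos x = -2642.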